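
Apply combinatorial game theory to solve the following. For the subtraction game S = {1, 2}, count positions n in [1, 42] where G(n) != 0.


Subtraction set S = {1, 2}, so G(n) = n mod 3.
G(n) = 0 when n is a multiple of 3.
Multiples of 3 in [1, 42]: 14
N-positions (nonzero Grundy) = 42 - 14 = 28

28


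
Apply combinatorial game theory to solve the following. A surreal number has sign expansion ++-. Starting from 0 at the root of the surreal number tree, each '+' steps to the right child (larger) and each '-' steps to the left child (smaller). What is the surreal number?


Sign expansion: ++-
Rule: track bounds (lo, hi), initially (-inf, +inf). On '+', the current value becomes lo and we move to the simplest number in (value, hi): value + 1 if hi = +inf, otherwise the midpoint (value + hi)/2. On '-', the current value becomes hi and we move to value - 1 if lo = -inf, otherwise the midpoint (lo + value)/2.
Start at 0.
Step 1: sign = +, move right. Bounds: (0, +inf). Value = 1
Step 2: sign = +, move right. Bounds: (1, +inf). Value = 2
Step 3: sign = -, move left. Bounds: (1, 2). Value = 3/2
The surreal number with sign expansion ++- is 3/2.

3/2


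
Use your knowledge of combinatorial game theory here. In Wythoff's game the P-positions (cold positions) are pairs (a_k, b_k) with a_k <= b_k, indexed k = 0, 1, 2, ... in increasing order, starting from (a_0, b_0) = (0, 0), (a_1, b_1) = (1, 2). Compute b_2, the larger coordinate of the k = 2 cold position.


By Wythoff's theorem, a_k = floor(k * phi) and b_k = floor(k * phi^2) = a_k + k, where phi = (1 + sqrt(5))/2 is the golden ratio.
phi = (1 + sqrt(5))/2 = 1.618034
phi^2 = phi + 1 = 2.618034
k = 2
k * phi^2 = 2 * 2.618034 = 5.236068
b_2 = floor(k * phi^2) = 5 (check: a_2 + k = 3 + 2 = 5)

5


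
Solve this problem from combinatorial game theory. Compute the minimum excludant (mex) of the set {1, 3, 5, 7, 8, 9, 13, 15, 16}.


Set = {1, 3, 5, 7, 8, 9, 13, 15, 16}
0 is NOT in the set. This is the mex.
mex = 0

0


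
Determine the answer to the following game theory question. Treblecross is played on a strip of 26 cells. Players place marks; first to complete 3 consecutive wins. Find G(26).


Treblecross: place X on empty cells; 3-in-a-row wins.
Playing within two cells of an existing X lets the opponent win at once, so sensible play treats the cells i-2..i+2 around each X as dead. The player left with no safe cell loses, so this is a normal-play take-away game on strips of safe cells.
Placing X at cell i (0-indexed) of a strip of k safe cells leaves independent strips of sizes max(0, i-2) and max(0, k-i-3). Hence G(k) = mex{ G(max(0,i-2)) XOR G(max(0,k-i-3)) : 0 <= i < k }, with G(0) = 0.
G(1): splits (0,0):0^0=0 -> mex({0}) = 1
G(2): splits (0,0):0^0=0 -> mex({0}) = 1
G(3): splits (0,0):0^0=0 -> mex({0}) = 1
G(4): splits (0,1):0^1=1 (0,0):0^0=0 -> mex({0, 1}) = 2
G(5): splits (0,2):0^1=1 (0,1):0^1=1 (0,0):0^0=0 -> mex({0, 1}) = 2
G(6) = mex({1}) = 0
G(7) = mex({0, 1, 2}) = 3
G(8) = mex({0, 1, 2}) = 3
G(9) = mex({0, 2}) = 1
G(10) = mex({0, 2, 3}) = 1
G(11) = mex({0, 3}) = 1
G(12) = mex({1, 3}) = 0
G(13) = mex({0, 1, 2, 3}) = 4
G(14) = mex({0, 1, 2}) = 3
G(15) = mex({0, 1, 2}) = 3
G(16) = mex({0, 1, 2, 4}) = 3
G(17) = mex({0, 1, 3, 4}) = 2
G(18) = mex({0, 1, 3, 4}) = 2
G(19) = mex({0, 1, 3, 5}) = 2
G(20) = mex({0, 1, 2, 3, 5}) = 4
G(21) = mex({0, 1, 2, 3, 5}) = 4
G(22) = mex({1, 2, 6}) = 0
G(23) = mex({0, 1, 2, 3, 4, 6}) = 5
G(24) = mex({0, 1, 2, 3, 4}) = 5
G(25) = mex({0, 1, 3, 4, 7}) = 2
G(26) = mex({0, 1, 3, 4, 5, 7}) = 2
Therefore G(26) = 2.

2


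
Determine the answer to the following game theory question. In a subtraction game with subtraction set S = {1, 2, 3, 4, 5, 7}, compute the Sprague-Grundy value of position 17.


The subtraction set is S = {1, 2, 3, 4, 5, 7}.
G(k) = mex{ G(k - s) : s in S, s <= k }. We compute iteratively: G(0) = 0.
G(1) = mex({0}) = 1
G(2) = mex({0, 1}) = 2
G(3) = mex({0, 1, 2}) = 3
G(4) = mex({0, 1, 2, 3}) = 4
G(5) = mex({0, 1, 2, 3, 4}) = 5
G(6) = mex({1, 2, 3, 4, 5}) = 0
G(7) = mex({0, 2, 3, 4, 5}) = 1
G(8) = mex({0, 1, 3, 4, 5}) = 2
G(9) = mex({0, 1, 2, 4, 5}) = 3
G(10) = mex({0, 1, 2, 3, 5}) = 4
G(11) = mex({0, 1, 2, 3, 4}) = 5
G(12) = mex({1, 2, 3, 4, 5}) = 0
Observe that G(6)..G(12) = 0, 1, 2, 3, 4, 5, 0 repeats G(0)..G(6) = 0, 1, 2, 3, 4, 5, 0.
For k >= max(S) = 7, G(k) is determined by the previous 7 values G(k-7)..G(k-1); a window of 7 consecutive values has recurred shifted by 6, so by induction G(k + 6) = G(k) for all k >= 0: the sequence is periodic from the start with period 6.
One period: G(0..5) = 0, 1, 2, 3, 4, 5.
17 mod 6 = 5, so G(17) = G(5) = 5.

5


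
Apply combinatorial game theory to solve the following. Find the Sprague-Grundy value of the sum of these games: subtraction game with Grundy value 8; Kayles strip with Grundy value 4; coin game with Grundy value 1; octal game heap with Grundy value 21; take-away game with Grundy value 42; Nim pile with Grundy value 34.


By the Sprague-Grundy theorem, the Grundy value of a sum of games is the XOR of individual Grundy values.
subtraction game: Grundy value = 8. Running XOR: 0 XOR 8 = 8
Kayles strip: Grundy value = 4. Running XOR: 8 XOR 4 = 12
coin game: Grundy value = 1. Running XOR: 12 XOR 1 = 13
octal game heap: Grundy value = 21. Running XOR: 13 XOR 21 = 24
take-away game: Grundy value = 42. Running XOR: 24 XOR 42 = 50
Nim pile: Grundy value = 34. Running XOR: 50 XOR 34 = 16
The combined Grundy value is 16.

16


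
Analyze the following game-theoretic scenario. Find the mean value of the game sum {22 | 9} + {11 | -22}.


G1 = {22 | 9}, G2 = {11 | -22}
Each is a switch {a | b} with numbers a > b; its mean value is (a + b)/2, and mean value is additive over game sums: m(G1 + G2) = m(G1) + m(G2).
Mean of G1 = (22 + (9))/2 = 31/2 = 31/2
Mean of G2 = (11 + (-22))/2 = -11/2 = -11/2
Mean of G1 + G2 = 31/2 + -11/2 = 10

10


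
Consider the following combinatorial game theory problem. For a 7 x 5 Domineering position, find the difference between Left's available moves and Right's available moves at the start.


Board is 7 x 5 (rows x cols).
Left (vertical) placements: (rows-1) * cols = 6 * 5 = 30
Right (horizontal) placements: rows * (cols-1) = 7 * 4 = 28
Advantage = Left - Right = 30 - 28 = 2

2


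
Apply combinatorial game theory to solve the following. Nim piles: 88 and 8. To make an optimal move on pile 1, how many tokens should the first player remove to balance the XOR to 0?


Piles: 88 and 8
Current XOR: 88 XOR 8 = 80 (non-zero, so this is an N-position).
To make the XOR zero, we need to find a move that balances the piles.
For pile 1 (size 88): target = 88 XOR 80 = 8
We reduce pile 1 from 88 to 8.
Tokens removed: 88 - 8 = 80
Verification: 8 XOR 8 = 0

80


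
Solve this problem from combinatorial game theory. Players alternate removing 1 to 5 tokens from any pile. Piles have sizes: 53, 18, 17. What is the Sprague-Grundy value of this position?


Subtraction set: {1, 2, 3, 4, 5}
For this subtraction set, G(n) = n mod 6 (period = max + 1 = 6).
Pile 1 (size 53): G(53) = 53 mod 6 = 5
Pile 2 (size 18): G(18) = 18 mod 6 = 0
Pile 3 (size 17): G(17) = 17 mod 6 = 5
Total Grundy value = XOR of all: 5 XOR 0 XOR 5 = 0

0


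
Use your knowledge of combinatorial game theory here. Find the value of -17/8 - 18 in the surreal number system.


x = -17/8, y = 18
Converting to common denominator: 8
x = -17/8, y = 144/8
x - y = -17/8 - 18 = -161/8

-161/8


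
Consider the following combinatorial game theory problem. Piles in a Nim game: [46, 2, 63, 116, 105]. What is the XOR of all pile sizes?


We need the XOR (exclusive or) of all pile sizes.
After XOR-ing pile 1 (size 46): 0 XOR 46 = 46
After XOR-ing pile 2 (size 2): 46 XOR 2 = 44
After XOR-ing pile 3 (size 63): 44 XOR 63 = 19
After XOR-ing pile 4 (size 116): 19 XOR 116 = 103
After XOR-ing pile 5 (size 105): 103 XOR 105 = 14
The Nim-value of this position is 14.

14


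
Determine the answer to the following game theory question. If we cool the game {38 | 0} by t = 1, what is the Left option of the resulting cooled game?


Original game: {38 | 0} (a switch {a | b} with a > b).
Cooling by t (for t below the temperature (a - b)/2 = 19) taxes each move by t: {a | b} cooled by t is {a - t | b + t}.
Cooling amount: t = 1
Cooled Left option: 38 - 1 = 37
Cooled Right option: 0 + 1 = 1
Cooled game: {37 | 1}
Left option = 37

37


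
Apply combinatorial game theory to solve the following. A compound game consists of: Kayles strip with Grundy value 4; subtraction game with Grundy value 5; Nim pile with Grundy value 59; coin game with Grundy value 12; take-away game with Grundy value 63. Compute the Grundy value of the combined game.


By the Sprague-Grundy theorem, the Grundy value of a sum of games is the XOR of individual Grundy values.
Kayles strip: Grundy value = 4. Running XOR: 0 XOR 4 = 4
subtraction game: Grundy value = 5. Running XOR: 4 XOR 5 = 1
Nim pile: Grundy value = 59. Running XOR: 1 XOR 59 = 58
coin game: Grundy value = 12. Running XOR: 58 XOR 12 = 54
take-away game: Grundy value = 63. Running XOR: 54 XOR 63 = 9
The combined Grundy value is 9.

9


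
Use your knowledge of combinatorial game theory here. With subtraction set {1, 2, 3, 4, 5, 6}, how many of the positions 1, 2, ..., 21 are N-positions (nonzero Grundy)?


Subtraction set S = {1, 2, 3, 4, 5, 6}, so G(n) = n mod 7.
G(n) = 0 when n is a multiple of 7.
Multiples of 7 in [1, 21]: 3
N-positions (nonzero Grundy) = 21 - 3 = 18

18


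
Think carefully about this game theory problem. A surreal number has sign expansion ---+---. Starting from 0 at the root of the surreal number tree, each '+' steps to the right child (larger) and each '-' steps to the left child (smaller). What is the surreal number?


Sign expansion: ---+---
Rule: track bounds (lo, hi), initially (-inf, +inf). On '+', the current value becomes lo and we move to the simplest number in (value, hi): value + 1 if hi = +inf, otherwise the midpoint (value + hi)/2. On '-', the current value becomes hi and we move to value - 1 if lo = -inf, otherwise the midpoint (lo + value)/2.
Start at 0.
Step 1: sign = -, move left. Bounds: (-inf, 0). Value = -1
Step 2: sign = -, move left. Bounds: (-inf, -1). Value = -2
Step 3: sign = -, move left. Bounds: (-inf, -2). Value = -3
Step 4: sign = +, move right. Bounds: (-3, -2). Value = -5/2
Step 5: sign = -, move left. Bounds: (-3, -5/2). Value = -11/4
Step 6: sign = -, move left. Bounds: (-3, -11/4). Value = -23/8
Step 7: sign = -, move left. Bounds: (-3, -23/8). Value = -47/16
The surreal number with sign expansion ---+--- is -47/16.

-47/16


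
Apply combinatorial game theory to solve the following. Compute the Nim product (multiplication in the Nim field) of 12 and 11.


Nim multiplication is bilinear over XOR: (u XOR v) * w = (u*w) XOR (v*w).
So we split each operand into its bit components and XOR the pairwise Nim products.
12 = 4 + 8 (as XOR of powers of 2).
11 = 1 + 2 + 8 (as XOR of powers of 2).
Using the standard Nim-product table on single bits:
  2*2 = 3,   2*4 = 8,   2*8 = 12,
  4*4 = 6,   4*8 = 11,  8*8 = 13,
and  1*x = x (identity), k*l = l*k (commutative).
Pairwise Nim products:
  4 * 1 = 4
  4 * 2 = 8
  4 * 8 = 11
  8 * 1 = 8
  8 * 2 = 12
  8 * 8 = 13
XOR them: 4 XOR 8 XOR 11 XOR 8 XOR 12 XOR 13 = 14.
Result: 12 * 11 = 14 (in Nim).

14


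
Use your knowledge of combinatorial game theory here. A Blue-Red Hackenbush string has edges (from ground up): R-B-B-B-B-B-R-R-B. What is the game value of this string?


Edges (from ground): R-B-B-B-B-B-R-R-B
By Berlekamp's sign-expansion rule, a Blue-Red Hackenbush stalk has the value of the surreal number whose sign sequence is the edge sequence with B -> + and R -> -.
Sign sequence: -+++++--+
Trace the sign expansion in the surreal number tree, starting from 0:
Edge 1: R (sign -) -> bounds (-inf, 0), value = -1
Edge 2: B (sign +) -> bounds (-1, 0), value = -1/2
Edge 3: B (sign +) -> bounds (-1/2, 0), value = -1/4
Edge 4: B (sign +) -> bounds (-1/4, 0), value = -1/8
Edge 5: B (sign +) -> bounds (-1/8, 0), value = -1/16
Edge 6: B (sign +) -> bounds (-1/16, 0), value = -1/32
Edge 7: R (sign -) -> bounds (-1/16, -1/32), value = -3/64
Edge 8: R (sign -) -> bounds (-1/16, -3/64), value = -7/128
Edge 9: B (sign +) -> bounds (-7/128, -3/64), value = -13/256
Game value = -13/256

-13/256


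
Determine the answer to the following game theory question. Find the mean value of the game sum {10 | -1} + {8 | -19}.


G1 = {10 | -1}, G2 = {8 | -19}
Each is a switch {a | b} with numbers a > b; its mean value is (a + b)/2, and mean value is additive over game sums: m(G1 + G2) = m(G1) + m(G2).
Mean of G1 = (10 + (-1))/2 = 9/2 = 9/2
Mean of G2 = (8 + (-19))/2 = -11/2 = -11/2
Mean of G1 + G2 = 9/2 + -11/2 = -1

-1


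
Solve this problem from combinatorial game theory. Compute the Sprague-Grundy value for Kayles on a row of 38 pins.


Kayles: a move removes 1 or 2 adjacent pins from a contiguous row.
Removing pins from a row of k leaves two independent rows (a, b) with a + b = k - 1 (one pin) or a + b = k - 2 (two pins); an end removal gives a = 0.
By Sprague-Grundy, G(k) = mex{ G(a) XOR G(b) } over all these splits. G(0) = 0.
G(1): splits (0,0):0^0=0 -> mex({0}) = 1
G(2): splits (0,1):0^1=1 (0,0):0^0=0 -> mex({0, 1}) = 2
G(3): splits (0,2):0^2=2 (1,1):1^1=0 (0,1):0^1=1 -> mex({0, 1, 2}) = 3
G(4): splits (0,3):0^3=3 (1,2):1^2=3 (0,2):0^2=2 (1,1):1^1=0 -> mex({0, 2, 3}) = 1
G(5): splits (0,4):0^1=1 (1,3):1^3=2 (2,2):2^2=0 (0,3):0^3=3 (1,2):1^2=3 -> mex({0, 1, 2, 3}) = 4
G(6) = mex({0, 1, 2, 4}) = 3
G(7) = mex({0, 1, 3, 4, 5}) = 2
G(8) = mex({0, 2, 3, 5, 6}) = 1
G(9) = mex({0, 1, 2, 3, 6, 7}) = 4
G(10) = mex({0, 1, 3, 4, 5, 7}) = 2
G(11) = mex({0, 1, 2, 3, 4, 5}) = 6
G(12) = mex({0, 1, 2, 3, 5, 6, 7}) = 4
G(13) = mex({0, 2, 3, 4, 6, 7}) = 1
G(14) = mex({0, 1, 4, 5, 6, 7}) = 2
G(15) = mex({0, 1, 2, 3, 4, 5, 6}) = 7
G(16) = mex({0, 2, 3, 5, 6, 7}) = 1
G(17) = mex({0, 1, 2, 3, 5, 6, 7}) = 4
G(18) = mex({0, 1, 2, 4, 5, 6}) = 3
G(19) = mex({0, 1, 3, 4, 5, 7}) = 2
G(20) = mex({0, 2, 3, 4, 5, 6, 7}) = 1
G(21) = mex({0, 1, 2, 3, 5, 6, 7}) = 4
G(22) = mex({0, 1, 2, 3, 4, 5, 7}) = 6
G(23) = mex({0, 1, 2, 3, 4, 5, 6}) = 7
G(24) = mex({0, 1, 2, 3, 5, 6, 7}) = 4
G(25) = mex({0, 2, 3, 4, 6, 7}) = 1
G(26) = mex({0, 1, 3, 4, 5, 6, 7}) = 2
G(27) = mex({0, 1, 2, 3, 4, 5, 6, 7}) = 8
G(28) = mex({0, 1, 2, 3, 4, 6, 7, 8}) = 5
G(29) = mex({0, 1, 2, 3, 5, 6, 7, 8, 9}) = 4
G(30) = mex({0, 1, 2, 3, 4, 5, 6, 9, 10}) = 7
G(31) = mex({0, 1, 3, 4, 5, 7, 10, 11}) = 2
G(32) = mex({0, 2, 3, 4, 5, 6, 7, 9, 11}) = 1
G(33) = mex({0, 1, 2, 3, 4, 5, 6, 7, 9, 12}) = 8
G(34) = mex({0, 1, 2, 3, 4, 5, 7, 8, 11, 12}) = 6
G(35) = mex({0, 1, 2, 3, 4, 5, 6, 8, 9, 10, 11}) = 7
G(36) = mex({0, 1, 2, 3, 5, 6, 7, 9, 10}) = 4
G(37) = mex({0, 2, 3, 4, 6, 7, 9, 10, 11, 12}) = 1
G(38) = mex({0, 1, 3, 4, 5, 6, 7, 9, 10, 11, 12}) = 2
Therefore G(38) = 2.

2


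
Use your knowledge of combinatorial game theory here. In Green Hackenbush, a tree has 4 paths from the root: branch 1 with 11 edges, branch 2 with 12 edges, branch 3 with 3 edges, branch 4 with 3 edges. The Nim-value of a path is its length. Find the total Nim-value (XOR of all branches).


The tree has 4 branches from the ground vertex.
In Green Hackenbush, the Nim-value of a simple path of length k is k.
Branch 1: length 11, Nim-value = 11
Branch 2: length 12, Nim-value = 12
Branch 3: length 3, Nim-value = 3
Branch 4: length 3, Nim-value = 3
Total Nim-value = XOR of all branch values:
0 XOR 11 = 11
11 XOR 12 = 7
7 XOR 3 = 4
4 XOR 3 = 7
Nim-value of the tree = 7

7


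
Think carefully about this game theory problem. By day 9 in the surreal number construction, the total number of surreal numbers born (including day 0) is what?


Day 0: {|} = 0 is born. Count = 1.
Day n: the number of surreal numbers born by day n is 2^(n+1) - 1.
By day 0: 2^1 - 1 = 1
By day 1: 2^2 - 1 = 3
By day 2: 2^3 - 1 = 7
By day 3: 2^4 - 1 = 15
By day 4: 2^5 - 1 = 31
By day 5: 2^6 - 1 = 63
By day 6: 2^7 - 1 = 127
By day 7: 2^8 - 1 = 255
By day 8: 2^9 - 1 = 511
By day 9: 2^10 - 1 = 1023
By day 9: 1023 surreal numbers.

1023


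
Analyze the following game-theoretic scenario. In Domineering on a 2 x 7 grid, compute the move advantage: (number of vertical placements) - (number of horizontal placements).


Board is 2 x 7 (rows x cols).
Left (vertical) placements: (rows-1) * cols = 1 * 7 = 7
Right (horizontal) placements: rows * (cols-1) = 2 * 6 = 12
Advantage = Left - Right = 7 - 12 = -5

-5


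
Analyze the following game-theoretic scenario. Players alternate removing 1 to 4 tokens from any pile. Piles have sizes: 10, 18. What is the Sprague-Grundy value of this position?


Subtraction set: {1, 2, 3, 4}
For this subtraction set, G(n) = n mod 5 (period = max + 1 = 5).
Pile 1 (size 10): G(10) = 10 mod 5 = 0
Pile 2 (size 18): G(18) = 18 mod 5 = 3
Total Grundy value = XOR of all: 0 XOR 3 = 3

3


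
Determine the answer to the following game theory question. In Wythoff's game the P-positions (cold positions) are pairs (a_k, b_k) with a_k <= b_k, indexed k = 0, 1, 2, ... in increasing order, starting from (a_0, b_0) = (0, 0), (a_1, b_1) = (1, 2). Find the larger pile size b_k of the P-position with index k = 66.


By Wythoff's theorem, a_k = floor(k * phi) and b_k = floor(k * phi^2) = a_k + k, where phi = (1 + sqrt(5))/2 is the golden ratio.
phi = (1 + sqrt(5))/2 = 1.618034
phi^2 = phi + 1 = 2.618034
k = 66
k * phi^2 = 66 * 2.618034 = 172.790243
b_66 = floor(k * phi^2) = 172 (check: a_66 + k = 106 + 66 = 172)

172


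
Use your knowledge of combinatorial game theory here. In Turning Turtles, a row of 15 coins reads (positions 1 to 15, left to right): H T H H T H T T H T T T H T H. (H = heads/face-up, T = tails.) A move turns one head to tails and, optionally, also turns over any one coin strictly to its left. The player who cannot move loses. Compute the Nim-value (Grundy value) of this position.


Coins: H T H H T H T T H T T T H T H
Key fact: a single head at position k behaves exactly like a Nim heap of size k (turning it to T and optionally flipping a coin at j < k corresponds to moving the heap from k to j, or to 0), and heads combine as a disjunctive sum (two heads at the same place would cancel, matching j XOR j = 0). So the Nim-value is the XOR of the 1-indexed positions of the heads.
Face-up positions (1-indexed): [1, 3, 4, 6, 9, 13, 15]
XOR 0 with 1: 0 XOR 1 = 1
XOR 1 with 3: 1 XOR 3 = 2
XOR 2 with 4: 2 XOR 4 = 6
XOR 6 with 6: 6 XOR 6 = 0
XOR 0 with 9: 0 XOR 9 = 9
XOR 9 with 13: 9 XOR 13 = 4
XOR 4 with 15: 4 XOR 15 = 11
Nim-value = 11

11


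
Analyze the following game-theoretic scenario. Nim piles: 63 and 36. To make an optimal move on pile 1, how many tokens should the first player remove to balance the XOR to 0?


Piles: 63 and 36
Current XOR: 63 XOR 36 = 27 (non-zero, so this is an N-position).
To make the XOR zero, we need to find a move that balances the piles.
For pile 1 (size 63): target = 63 XOR 27 = 36
We reduce pile 1 from 63 to 36.
Tokens removed: 63 - 36 = 27
Verification: 36 XOR 36 = 0

27


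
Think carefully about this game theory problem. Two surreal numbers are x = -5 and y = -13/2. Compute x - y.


x = -5, y = -13/2
Converting to common denominator: 2
x = -10/2, y = -13/2
x - y = -5 - -13/2 = 3/2

3/2


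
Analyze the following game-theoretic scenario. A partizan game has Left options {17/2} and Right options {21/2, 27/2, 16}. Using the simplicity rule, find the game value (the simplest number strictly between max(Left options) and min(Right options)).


Left options: {17/2}, max = 17/2
Right options: {21/2, 27/2, 16}, min = 21/2
All options are numbers and max(Left) < min(Right), so by the simplicity theorem the value is the simplest (earliest-born) number strictly between 17/2 and 21/2.
Integers 9 through 10 all lie strictly between 17/2 and 21/2.
Among integers, the simplest (lowest birthday = smallest |n|; 0 is born on day 0, +-n on day n) is 9.
No non-integer in the interval can be simpler: if x is a non-integer in the interval, then floor(x) or ceil(x) also lies in the interval (the interval contains an integer), and both are proper prefixes of x's sign expansion, i.e. born earlier. So the game value is 9.
Game value = 9

9


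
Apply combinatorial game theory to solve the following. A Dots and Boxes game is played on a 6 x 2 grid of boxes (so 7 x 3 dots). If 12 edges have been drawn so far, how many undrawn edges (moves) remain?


Grid: 6 x 2 boxes, i.e. 7 rows and 3 columns of dots.
Horizontal edges: (rows + 1) * cols = 7 * 2 = 14
Vertical edges: rows * (cols + 1) = 6 * 3 = 18
Total edges: 14 + 18 = 32
Edges drawn: 12
Remaining: 32 - 12 = 20

20


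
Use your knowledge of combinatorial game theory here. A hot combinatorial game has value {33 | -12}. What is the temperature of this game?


The game is {33 | -12}, a switch {a | b} with numbers a > b.
Cooling {a | b} by t gives {a - t | b + t}, which stops being hot when a - t = b + t, i.e. at t = (a - b)/2. So the temperature of a switch is (a - b)/2.
Temperature = (Left option - Right option) / 2
= (33 - (-12)) / 2
= 45 / 2
= 45/2

45/2


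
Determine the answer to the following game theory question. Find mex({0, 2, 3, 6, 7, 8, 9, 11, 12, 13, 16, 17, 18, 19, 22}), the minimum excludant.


Set = {0, 2, 3, 6, 7, 8, 9, 11, 12, 13, 16, 17, 18, 19, 22}
0 is in the set.
1 is NOT in the set. This is the mex.
mex = 1

1


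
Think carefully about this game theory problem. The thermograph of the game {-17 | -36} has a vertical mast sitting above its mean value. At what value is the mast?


Game = {-17 | -36}, a switch {a | b} with numbers a > b.
Its thermograph has left wall a - t and right wall b + t, which meet at t = (a - b)/2, where both equal (a + b)/2. So the mast (mean value) is at (a + b)/2.
Mean = (-17 + (-36))/2 = -53/2 = -53/2

-53/2


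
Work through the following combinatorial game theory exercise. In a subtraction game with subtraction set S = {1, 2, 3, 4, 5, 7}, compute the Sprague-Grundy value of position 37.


The subtraction set is S = {1, 2, 3, 4, 5, 7}.
G(k) = mex{ G(k - s) : s in S, s <= k }. We compute iteratively: G(0) = 0.
G(1) = mex({0}) = 1
G(2) = mex({0, 1}) = 2
G(3) = mex({0, 1, 2}) = 3
G(4) = mex({0, 1, 2, 3}) = 4
G(5) = mex({0, 1, 2, 3, 4}) = 5
G(6) = mex({1, 2, 3, 4, 5}) = 0
G(7) = mex({0, 2, 3, 4, 5}) = 1
G(8) = mex({0, 1, 3, 4, 5}) = 2
G(9) = mex({0, 1, 2, 4, 5}) = 3
G(10) = mex({0, 1, 2, 3, 5}) = 4
G(11) = mex({0, 1, 2, 3, 4}) = 5
G(12) = mex({1, 2, 3, 4, 5}) = 0
Observe that G(6)..G(12) = 0, 1, 2, 3, 4, 5, 0 repeats G(0)..G(6) = 0, 1, 2, 3, 4, 5, 0.
For k >= max(S) = 7, G(k) is determined by the previous 7 values G(k-7)..G(k-1); a window of 7 consecutive values has recurred shifted by 6, so by induction G(k + 6) = G(k) for all k >= 0: the sequence is periodic from the start with period 6.
One period: G(0..5) = 0, 1, 2, 3, 4, 5.
37 mod 6 = 1, so G(37) = G(1) = 1.

1


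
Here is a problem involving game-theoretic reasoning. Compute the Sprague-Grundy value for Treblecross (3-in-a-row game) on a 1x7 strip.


Treblecross: place X on empty cells; 3-in-a-row wins.
Playing within two cells of an existing X lets the opponent win at once, so sensible play treats the cells i-2..i+2 around each X as dead. The player left with no safe cell loses, so this is a normal-play take-away game on strips of safe cells.
Placing X at cell i (0-indexed) of a strip of k safe cells leaves independent strips of sizes max(0, i-2) and max(0, k-i-3). Hence G(k) = mex{ G(max(0,i-2)) XOR G(max(0,k-i-3)) : 0 <= i < k }, with G(0) = 0.
G(1): splits (0,0):0^0=0 -> mex({0}) = 1
G(2): splits (0,0):0^0=0 -> mex({0}) = 1
G(3): splits (0,0):0^0=0 -> mex({0}) = 1
G(4): splits (0,1):0^1=1 (0,0):0^0=0 -> mex({0, 1}) = 2
G(5): splits (0,2):0^1=1 (0,1):0^1=1 (0,0):0^0=0 -> mex({0, 1}) = 2
G(6) = mex({1}) = 0
G(7) = mex({0, 1, 2}) = 3
Therefore G(7) = 3.

3


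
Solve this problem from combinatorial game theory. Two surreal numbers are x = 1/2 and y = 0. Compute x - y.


x = 1/2, y = 0
Converting to common denominator: 2
x = 1/2, y = 0/2
x - y = 1/2 - 0 = 1/2

1/2


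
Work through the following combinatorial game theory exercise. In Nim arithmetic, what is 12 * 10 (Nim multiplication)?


Nim multiplication is bilinear over XOR: (u XOR v) * w = (u*w) XOR (v*w).
So we split each operand into its bit components and XOR the pairwise Nim products.
12 = 4 + 8 (as XOR of powers of 2).
10 = 2 + 8 (as XOR of powers of 2).
Using the standard Nim-product table on single bits:
  2*2 = 3,   2*4 = 8,   2*8 = 12,
  4*4 = 6,   4*8 = 11,  8*8 = 13,
and  1*x = x (identity), k*l = l*k (commutative).
Pairwise Nim products:
  4 * 2 = 8
  4 * 8 = 11
  8 * 2 = 12
  8 * 8 = 13
XOR them: 8 XOR 11 XOR 12 XOR 13 = 2.
Result: 12 * 10 = 2 (in Nim).

2


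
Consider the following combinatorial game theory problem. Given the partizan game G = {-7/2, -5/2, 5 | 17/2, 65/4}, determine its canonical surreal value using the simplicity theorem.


Left options: {-7/2, -5/2, 5}, max = 5
Right options: {17/2, 65/4}, min = 17/2
All options are numbers and max(Left) < min(Right), so by the simplicity theorem the value is the simplest (earliest-born) number strictly between 5 and 17/2.
Integers 6 through 8 all lie strictly between 5 and 17/2.
Among integers, the simplest (lowest birthday = smallest |n|; 0 is born on day 0, +-n on day n) is 6.
No non-integer in the interval can be simpler: if x is a non-integer in the interval, then floor(x) or ceil(x) also lies in the interval (the interval contains an integer), and both are proper prefixes of x's sign expansion, i.e. born earlier. So the game value is 6.
Game value = 6

6


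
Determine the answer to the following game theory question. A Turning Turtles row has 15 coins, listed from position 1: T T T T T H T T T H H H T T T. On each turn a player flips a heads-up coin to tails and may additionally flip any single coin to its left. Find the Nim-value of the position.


Coins: T T T T T H T T T H H H T T T
Key fact: a single head at position k behaves exactly like a Nim heap of size k (turning it to T and optionally flipping a coin at j < k corresponds to moving the heap from k to j, or to 0), and heads combine as a disjunctive sum (two heads at the same place would cancel, matching j XOR j = 0). So the Nim-value is the XOR of the 1-indexed positions of the heads.
Face-up positions (1-indexed): [6, 10, 11, 12]
XOR 0 with 6: 0 XOR 6 = 6
XOR 6 with 10: 6 XOR 10 = 12
XOR 12 with 11: 12 XOR 11 = 7
XOR 7 with 12: 7 XOR 12 = 11
Nim-value = 11

11


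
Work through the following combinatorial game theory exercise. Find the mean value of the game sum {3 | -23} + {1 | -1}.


G1 = {3 | -23}, G2 = {1 | -1}
Each is a switch {a | b} with numbers a > b; its mean value is (a + b)/2, and mean value is additive over game sums: m(G1 + G2) = m(G1) + m(G2).
Mean of G1 = (3 + (-23))/2 = -20/2 = -10
Mean of G2 = (1 + (-1))/2 = 0/2 = 0
Mean of G1 + G2 = -10 + 0 = -10

-10


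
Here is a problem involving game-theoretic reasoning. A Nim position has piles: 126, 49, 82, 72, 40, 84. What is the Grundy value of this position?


We need the XOR (exclusive or) of all pile sizes.
After XOR-ing pile 1 (size 126): 0 XOR 126 = 126
After XOR-ing pile 2 (size 49): 126 XOR 49 = 79
After XOR-ing pile 3 (size 82): 79 XOR 82 = 29
After XOR-ing pile 4 (size 72): 29 XOR 72 = 85
After XOR-ing pile 5 (size 40): 85 XOR 40 = 125
After XOR-ing pile 6 (size 84): 125 XOR 84 = 41
The Nim-value of this position is 41.

41


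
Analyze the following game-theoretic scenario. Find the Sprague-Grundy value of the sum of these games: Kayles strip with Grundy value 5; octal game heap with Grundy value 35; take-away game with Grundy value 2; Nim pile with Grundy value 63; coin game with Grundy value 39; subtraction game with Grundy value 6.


By the Sprague-Grundy theorem, the Grundy value of a sum of games is the XOR of individual Grundy values.
Kayles strip: Grundy value = 5. Running XOR: 0 XOR 5 = 5
octal game heap: Grundy value = 35. Running XOR: 5 XOR 35 = 38
take-away game: Grundy value = 2. Running XOR: 38 XOR 2 = 36
Nim pile: Grundy value = 63. Running XOR: 36 XOR 63 = 27
coin game: Grundy value = 39. Running XOR: 27 XOR 39 = 60
subtraction game: Grundy value = 6. Running XOR: 60 XOR 6 = 58
The combined Grundy value is 58.

58


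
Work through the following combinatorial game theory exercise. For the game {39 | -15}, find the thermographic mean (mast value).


Game = {39 | -15}, a switch {a | b} with numbers a > b.
Its thermograph has left wall a - t and right wall b + t, which meet at t = (a - b)/2, where both equal (a + b)/2. So the mast (mean value) is at (a + b)/2.
Mean = (39 + (-15))/2 = 24/2 = 12

12


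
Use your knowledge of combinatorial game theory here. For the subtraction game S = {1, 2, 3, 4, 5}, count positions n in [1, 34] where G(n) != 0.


Subtraction set S = {1, 2, 3, 4, 5}, so G(n) = n mod 6.
G(n) = 0 when n is a multiple of 6.
Multiples of 6 in [1, 34]: 5
N-positions (nonzero Grundy) = 34 - 5 = 29

29


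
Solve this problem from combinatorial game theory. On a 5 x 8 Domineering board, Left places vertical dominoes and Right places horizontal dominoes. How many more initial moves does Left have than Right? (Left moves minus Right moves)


Board is 5 x 8 (rows x cols).
Left (vertical) placements: (rows-1) * cols = 4 * 8 = 32
Right (horizontal) placements: rows * (cols-1) = 5 * 7 = 35
Advantage = Left - Right = 32 - 35 = -3

-3


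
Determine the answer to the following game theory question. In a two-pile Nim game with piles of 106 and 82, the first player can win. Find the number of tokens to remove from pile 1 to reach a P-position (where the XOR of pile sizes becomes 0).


Piles: 106 and 82
Current XOR: 106 XOR 82 = 56 (non-zero, so this is an N-position).
To make the XOR zero, we need to find a move that balances the piles.
For pile 1 (size 106): target = 106 XOR 56 = 82
We reduce pile 1 from 106 to 82.
Tokens removed: 106 - 82 = 24
Verification: 82 XOR 82 = 0

24


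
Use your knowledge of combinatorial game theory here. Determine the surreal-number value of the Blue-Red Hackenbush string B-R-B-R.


Edges (from ground): B-R-B-R
By Berlekamp's sign-expansion rule, a Blue-Red Hackenbush stalk has the value of the surreal number whose sign sequence is the edge sequence with B -> + and R -> -.
Sign sequence: +-+-
Trace the sign expansion in the surreal number tree, starting from 0:
Edge 1: B (sign +) -> bounds (0, +inf), value = 1
Edge 2: R (sign -) -> bounds (0, 1), value = 1/2
Edge 3: B (sign +) -> bounds (1/2, 1), value = 3/4
Edge 4: R (sign -) -> bounds (1/2, 3/4), value = 5/8
Game value = 5/8

5/8


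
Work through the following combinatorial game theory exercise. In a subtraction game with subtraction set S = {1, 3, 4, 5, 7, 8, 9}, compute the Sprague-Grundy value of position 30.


The subtraction set is S = {1, 3, 4, 5, 7, 8, 9}.
G(k) = mex{ G(k - s) : s in S, s <= k }. We compute iteratively: G(0) = 0.
G(1) = mex({0}) = 1
G(2) = mex({1}) = 0
G(3) = mex({0}) = 1
G(4) = mex({0, 1}) = 2
G(5) = mex({0, 1, 2}) = 3
G(6) = mex({0, 1, 3}) = 2
G(7) = mex({0, 1, 2}) = 3
G(8) = mex({0, 1, 2, 3}) = 4
G(9) = mex({0, 1, 2, 3, 4}) = 5
G(10) = mex({0, 1, 2, 3, 5}) = 4
G(11) = mex({0, 1, 2, 3, 4}) = 5
G(12) = mex({1, 2, 3, 4, 5}) = 0
G(13) = mex({0, 2, 3, 4, 5}) = 1
G(14) = mex({1, 2, 3, 4, 5}) = 0
G(15) = mex({0, 2, 3, 4, 5}) = 1
G(16) = mex({0, 1, 3, 4, 5}) = 2
G(17) = mex({0, 1, 2, 4, 5}) = 3
G(18) = mex({0, 1, 3, 4, 5}) = 2
G(19) = mex({0, 1, 2, 4, 5}) = 3
G(20) = mex({0, 1, 2, 3, 5}) = 4
Observe that G(12)..G(20) = 0, 1, 0, 1, 2, 3, 2, 3, 4 repeats G(0)..G(8) = 0, 1, 0, 1, 2, 3, 2, 3, 4.
For k >= max(S) = 9, G(k) is determined by the previous 9 values G(k-9)..G(k-1); a window of 9 consecutive values has recurred shifted by 12, so by induction G(k + 12) = G(k) for all k >= 0: the sequence is periodic from the start with period 12.
One period: G(0..11) = 0, 1, 0, 1, 2, 3, 2, 3, 4, 5, 4, 5.
30 mod 12 = 6, so G(30) = G(6) = 2.

2


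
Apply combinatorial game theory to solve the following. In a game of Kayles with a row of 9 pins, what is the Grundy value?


Kayles: a move removes 1 or 2 adjacent pins from a contiguous row.
Removing pins from a row of k leaves two independent rows (a, b) with a + b = k - 1 (one pin) or a + b = k - 2 (two pins); an end removal gives a = 0.
By Sprague-Grundy, G(k) = mex{ G(a) XOR G(b) } over all these splits. G(0) = 0.
G(1): splits (0,0):0^0=0 -> mex({0}) = 1
G(2): splits (0,1):0^1=1 (0,0):0^0=0 -> mex({0, 1}) = 2
G(3): splits (0,2):0^2=2 (1,1):1^1=0 (0,1):0^1=1 -> mex({0, 1, 2}) = 3
G(4): splits (0,3):0^3=3 (1,2):1^2=3 (0,2):0^2=2 (1,1):1^1=0 -> mex({0, 2, 3}) = 1
G(5): splits (0,4):0^1=1 (1,3):1^3=2 (2,2):2^2=0 (0,3):0^3=3 (1,2):1^2=3 -> mex({0, 1, 2, 3}) = 4
G(6) = mex({0, 1, 2, 4}) = 3
G(7) = mex({0, 1, 3, 4, 5}) = 2
G(8) = mex({0, 2, 3, 5, 6}) = 1
G(9) = mex({0, 1, 2, 3, 6, 7}) = 4
Therefore G(9) = 4.

4


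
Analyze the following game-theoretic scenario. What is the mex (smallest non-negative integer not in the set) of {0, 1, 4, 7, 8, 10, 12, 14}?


Set = {0, 1, 4, 7, 8, 10, 12, 14}
0 is in the set.
1 is in the set.
2 is NOT in the set. This is the mex.
mex = 2

2


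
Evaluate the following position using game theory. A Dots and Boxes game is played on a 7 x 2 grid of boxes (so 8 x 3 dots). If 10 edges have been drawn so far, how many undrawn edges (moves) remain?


Grid: 7 x 2 boxes, i.e. 8 rows and 3 columns of dots.
Horizontal edges: (rows + 1) * cols = 8 * 2 = 16
Vertical edges: rows * (cols + 1) = 7 * 3 = 21
Total edges: 16 + 21 = 37
Edges drawn: 10
Remaining: 37 - 10 = 27

27


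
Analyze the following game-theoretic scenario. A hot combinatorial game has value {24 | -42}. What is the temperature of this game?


The game is {24 | -42}, a switch {a | b} with numbers a > b.
Cooling {a | b} by t gives {a - t | b + t}, which stops being hot when a - t = b + t, i.e. at t = (a - b)/2. So the temperature of a switch is (a - b)/2.
Temperature = (Left option - Right option) / 2
= (24 - (-42)) / 2
= 66 / 2
= 33

33


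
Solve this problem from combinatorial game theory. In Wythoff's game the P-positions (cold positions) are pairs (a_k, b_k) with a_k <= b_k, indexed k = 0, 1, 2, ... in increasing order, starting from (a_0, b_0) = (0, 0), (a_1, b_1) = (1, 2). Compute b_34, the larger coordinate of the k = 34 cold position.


By Wythoff's theorem, a_k = floor(k * phi) and b_k = floor(k * phi^2) = a_k + k, where phi = (1 + sqrt(5))/2 is the golden ratio.
phi = (1 + sqrt(5))/2 = 1.618034
phi^2 = phi + 1 = 2.618034
k = 34
k * phi^2 = 34 * 2.618034 = 89.013156
b_34 = floor(k * phi^2) = 89 (check: a_34 + k = 55 + 34 = 89)

89


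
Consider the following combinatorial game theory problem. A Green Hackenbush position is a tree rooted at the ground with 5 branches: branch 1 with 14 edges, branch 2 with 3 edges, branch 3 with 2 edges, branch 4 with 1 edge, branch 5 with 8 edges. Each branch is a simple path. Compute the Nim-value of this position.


The tree has 5 branches from the ground vertex.
In Green Hackenbush, the Nim-value of a simple path of length k is k.
Branch 1: length 14, Nim-value = 14
Branch 2: length 3, Nim-value = 3
Branch 3: length 2, Nim-value = 2
Branch 4: length 1, Nim-value = 1
Branch 5: length 8, Nim-value = 8
Total Nim-value = XOR of all branch values:
0 XOR 14 = 14
14 XOR 3 = 13
13 XOR 2 = 15
15 XOR 1 = 14
14 XOR 8 = 6
Nim-value of the tree = 6

6


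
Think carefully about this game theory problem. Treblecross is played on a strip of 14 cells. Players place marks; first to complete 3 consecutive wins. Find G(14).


Treblecross: place X on empty cells; 3-in-a-row wins.
Playing within two cells of an existing X lets the opponent win at once, so sensible play treats the cells i-2..i+2 around each X as dead. The player left with no safe cell loses, so this is a normal-play take-away game on strips of safe cells.
Placing X at cell i (0-indexed) of a strip of k safe cells leaves independent strips of sizes max(0, i-2) and max(0, k-i-3). Hence G(k) = mex{ G(max(0,i-2)) XOR G(max(0,k-i-3)) : 0 <= i < k }, with G(0) = 0.
G(1): splits (0,0):0^0=0 -> mex({0}) = 1
G(2): splits (0,0):0^0=0 -> mex({0}) = 1
G(3): splits (0,0):0^0=0 -> mex({0}) = 1
G(4): splits (0,1):0^1=1 (0,0):0^0=0 -> mex({0, 1}) = 2
G(5): splits (0,2):0^1=1 (0,1):0^1=1 (0,0):0^0=0 -> mex({0, 1}) = 2
G(6) = mex({1}) = 0
G(7) = mex({0, 1, 2}) = 3
G(8) = mex({0, 1, 2}) = 3
G(9) = mex({0, 2}) = 1
G(10) = mex({0, 2, 3}) = 1
G(11) = mex({0, 3}) = 1
G(12) = mex({1, 3}) = 0
G(13) = mex({0, 1, 2, 3}) = 4
G(14) = mex({0, 1, 2}) = 3
Therefore G(14) = 3.

3


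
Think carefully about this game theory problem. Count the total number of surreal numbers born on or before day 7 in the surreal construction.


Day 0: {|} = 0 is born. Count = 1.
Day n: the number of surreal numbers born by day n is 2^(n+1) - 1.
By day 0: 2^1 - 1 = 1
By day 1: 2^2 - 1 = 3
By day 2: 2^3 - 1 = 7
By day 3: 2^4 - 1 = 15
By day 4: 2^5 - 1 = 31
By day 5: 2^6 - 1 = 63
By day 6: 2^7 - 1 = 127
By day 7: 2^8 - 1 = 255
By day 7: 255 surreal numbers.

255


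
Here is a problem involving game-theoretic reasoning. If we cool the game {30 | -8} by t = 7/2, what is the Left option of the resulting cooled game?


Original game: {30 | -8} (a switch {a | b} with a > b).
Cooling by t (for t below the temperature (a - b)/2 = 19) taxes each move by t: {a | b} cooled by t is {a - t | b + t}.
Cooling amount: t = 7/2
Cooled Left option: 30 - 7/2 = 53/2
Cooled Right option: -8 + 7/2 = -9/2
Cooled game: {53/2 | -9/2}
Left option = 53/2

53/2


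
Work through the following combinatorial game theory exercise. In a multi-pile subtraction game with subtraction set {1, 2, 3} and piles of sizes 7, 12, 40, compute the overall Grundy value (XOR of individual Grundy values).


Subtraction set: {1, 2, 3}
For this subtraction set, G(n) = n mod 4 (period = max + 1 = 4).
Pile 1 (size 7): G(7) = 7 mod 4 = 3
Pile 2 (size 12): G(12) = 12 mod 4 = 0
Pile 3 (size 40): G(40) = 40 mod 4 = 0
Total Grundy value = XOR of all: 3 XOR 0 XOR 0 = 3

3


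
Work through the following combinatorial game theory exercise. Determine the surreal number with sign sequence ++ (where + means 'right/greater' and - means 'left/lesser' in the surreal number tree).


Sign expansion: ++
Rule: track bounds (lo, hi), initially (-inf, +inf). On '+', the current value becomes lo and we move to the simplest number in (value, hi): value + 1 if hi = +inf, otherwise the midpoint (value + hi)/2. On '-', the current value becomes hi and we move to value - 1 if lo = -inf, otherwise the midpoint (lo + value)/2.
Start at 0.
Step 1: sign = +, move right. Bounds: (0, +inf). Value = 1
Step 2: sign = +, move right. Bounds: (1, +inf). Value = 2
The surreal number with sign expansion ++ is 2.

2


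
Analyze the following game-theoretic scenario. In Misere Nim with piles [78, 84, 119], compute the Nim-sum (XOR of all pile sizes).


We need the XOR (exclusive or) of all pile sizes.
After XOR-ing pile 1 (size 78): 0 XOR 78 = 78
After XOR-ing pile 2 (size 84): 78 XOR 84 = 26
After XOR-ing pile 3 (size 119): 26 XOR 119 = 109
The Nim-value of this position is 109.

109


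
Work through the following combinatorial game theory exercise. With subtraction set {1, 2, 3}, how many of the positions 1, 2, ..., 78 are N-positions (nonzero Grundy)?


Subtraction set S = {1, 2, 3}, so G(n) = n mod 4.
G(n) = 0 when n is a multiple of 4.
Multiples of 4 in [1, 78]: 19
N-positions (nonzero Grundy) = 78 - 19 = 59

59


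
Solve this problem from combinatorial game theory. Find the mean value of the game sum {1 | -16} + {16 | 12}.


G1 = {1 | -16}, G2 = {16 | 12}
Each is a switch {a | b} with numbers a > b; its mean value is (a + b)/2, and mean value is additive over game sums: m(G1 + G2) = m(G1) + m(G2).
Mean of G1 = (1 + (-16))/2 = -15/2 = -15/2
Mean of G2 = (16 + (12))/2 = 28/2 = 14
Mean of G1 + G2 = -15/2 + 14 = 13/2

13/2


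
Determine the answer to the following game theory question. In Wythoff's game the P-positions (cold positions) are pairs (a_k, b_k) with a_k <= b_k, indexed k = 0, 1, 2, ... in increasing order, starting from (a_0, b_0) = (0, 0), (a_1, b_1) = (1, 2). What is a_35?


By Wythoff's theorem, a_k = floor(k * phi) and b_k = floor(k * phi^2) = a_k + k, where phi = (1 + sqrt(5))/2 is the golden ratio.
phi = (1 + sqrt(5))/2 = 1.618034
k = 35
k * phi = 35 * 1.618034 = 56.631190
a_35 = floor(k * phi) = 56

56
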